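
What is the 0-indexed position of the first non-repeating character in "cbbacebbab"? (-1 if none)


Input: cbbacebbab
Character frequencies:
  'a': 2
  'b': 5
  'c': 2
  'e': 1
Scanning left to right for freq == 1:
  Position 0 ('c'): freq=2, skip
  Position 1 ('b'): freq=5, skip
  Position 2 ('b'): freq=5, skip
  Position 3 ('a'): freq=2, skip
  Position 4 ('c'): freq=2, skip
  Position 5 ('e'): unique! => answer = 5

5


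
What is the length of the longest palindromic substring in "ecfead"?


Input: "ecfead"
Checking substrings for palindromes:
  No multi-char palindromic substrings found
Longest palindromic substring: "e" with length 1

1


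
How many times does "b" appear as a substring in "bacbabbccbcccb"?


Searching for "b" in "bacbabbccbcccb"
Scanning each position:
  Position 0: "b" => MATCH
  Position 1: "a" => no
  Position 2: "c" => no
  Position 3: "b" => MATCH
  Position 4: "a" => no
  Position 5: "b" => MATCH
  Position 6: "b" => MATCH
  Position 7: "c" => no
  Position 8: "c" => no
  Position 9: "b" => MATCH
  Position 10: "c" => no
  Position 11: "c" => no
  Position 12: "c" => no
  Position 13: "b" => MATCH
Total occurrences: 6

6


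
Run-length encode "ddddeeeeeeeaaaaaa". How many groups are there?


Input: ddddeeeeeeeaaaaaa
Scanning for consecutive runs:
  Group 1: 'd' x 4 (positions 0-3)
  Group 2: 'e' x 7 (positions 4-10)
  Group 3: 'a' x 6 (positions 11-16)
Total groups: 3

3


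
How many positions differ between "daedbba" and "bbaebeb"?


Comparing "daedbba" and "bbaebeb" position by position:
  Position 0: 'd' vs 'b' => DIFFER
  Position 1: 'a' vs 'b' => DIFFER
  Position 2: 'e' vs 'a' => DIFFER
  Position 3: 'd' vs 'e' => DIFFER
  Position 4: 'b' vs 'b' => same
  Position 5: 'b' vs 'e' => DIFFER
  Position 6: 'a' vs 'b' => DIFFER
Positions that differ: 6

6


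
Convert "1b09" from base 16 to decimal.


Input: "1b09" in base 16
Positional expansion:
  Digit '1' (value 1) x 16^3 = 4096
  Digit 'b' (value 11) x 16^2 = 2816
  Digit '0' (value 0) x 16^1 = 0
  Digit '9' (value 9) x 16^0 = 9
Sum = 6921

6921


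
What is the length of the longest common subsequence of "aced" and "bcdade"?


LCS of "aced" and "bcdade"
DP table:
           b    c    d    a    d    e
      0    0    0    0    0    0    0
  a   0    0    0    0    1    1    1
  c   0    0    1    1    1    1    1
  e   0    0    1    1    1    1    2
  d   0    0    1    2    2    2    2
LCS length = dp[4][6] = 2

2


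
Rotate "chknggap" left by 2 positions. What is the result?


Input: "chknggap", rotate left by 2
First 2 characters: "ch"
Remaining characters: "knggap"
Concatenate remaining + first: "knggap" + "ch" = "knggapch"

knggapch


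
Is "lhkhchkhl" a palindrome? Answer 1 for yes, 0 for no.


Input: lhkhchkhl
Reversed: lhkhchkhl
  Compare pos 0 ('l') with pos 8 ('l'): match
  Compare pos 1 ('h') with pos 7 ('h'): match
  Compare pos 2 ('k') with pos 6 ('k'): match
  Compare pos 3 ('h') with pos 5 ('h'): match
Result: palindrome

1


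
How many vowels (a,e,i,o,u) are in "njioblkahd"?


Input: njioblkahd
Checking each character:
  'n' at position 0: consonant
  'j' at position 1: consonant
  'i' at position 2: vowel (running total: 1)
  'o' at position 3: vowel (running total: 2)
  'b' at position 4: consonant
  'l' at position 5: consonant
  'k' at position 6: consonant
  'a' at position 7: vowel (running total: 3)
  'h' at position 8: consonant
  'd' at position 9: consonant
Total vowels: 3

3


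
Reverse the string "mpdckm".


Input: mpdckm
Reading characters right to left:
  Position 5: 'm'
  Position 4: 'k'
  Position 3: 'c'
  Position 2: 'd'
  Position 1: 'p'
  Position 0: 'm'
Reversed: mkcdpm

mkcdpm


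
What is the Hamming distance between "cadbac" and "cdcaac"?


Comparing "cadbac" and "cdcaac" position by position:
  Position 0: 'c' vs 'c' => same
  Position 1: 'a' vs 'd' => differ
  Position 2: 'd' vs 'c' => differ
  Position 3: 'b' vs 'a' => differ
  Position 4: 'a' vs 'a' => same
  Position 5: 'c' vs 'c' => same
Total differences (Hamming distance): 3

3


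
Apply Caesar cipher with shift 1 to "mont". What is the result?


Caesar cipher: shift "mont" by 1
  'm' (pos 12) + 1 = pos 13 = 'n'
  'o' (pos 14) + 1 = pos 15 = 'p'
  'n' (pos 13) + 1 = pos 14 = 'o'
  't' (pos 19) + 1 = pos 20 = 'u'
Result: npou

npou


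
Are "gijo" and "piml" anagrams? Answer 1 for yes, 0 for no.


Strings: "gijo", "piml"
Sorted first:  gijo
Sorted second: ilmp
Differ at position 0: 'g' vs 'i' => not anagrams

0


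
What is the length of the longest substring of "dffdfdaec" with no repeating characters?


Input: "dffdfdaec"
Sliding window (track last position of each char):
  Position 0 ('d'): window [0,0] length 1 -- new best
  Position 1 ('f'): window [0,1] length 2 -- new best
  Position 2 ('f'): repeat (last at 1), move window start to 2
  Position 2 ('f'): window [2,2] length 1
  Position 3 ('d'): window [2,3] length 2
  Position 4 ('f'): repeat (last at 2), move window start to 3
  Position 4 ('f'): window [3,4] length 2
  Position 5 ('d'): repeat (last at 3), move window start to 4
  Position 5 ('d'): window [4,5] length 2
  Position 6 ('a'): window [4,6] length 3 -- new best
  Position 7 ('e'): window [4,7] length 4 -- new best
  Position 8 ('c'): window [4,8] length 5 -- new best
Longest substring with no repeats: "fdaec" with length 5

5


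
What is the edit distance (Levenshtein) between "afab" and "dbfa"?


Computing edit distance: "afab" -> "dbfa"
DP table:
           d    b    f    a
      0    1    2    3    4
  a   1    1    2    3    3
  f   2    2    2    2    3
  a   3    3    3    3    2
  b   4    4    3    4    3
Edit distance = dp[4][4] = 3

3


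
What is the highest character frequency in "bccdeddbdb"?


Input: bccdeddbdb
Character counts:
  'b': 3
  'c': 2
  'd': 4
  'e': 1
Maximum frequency: 4

4


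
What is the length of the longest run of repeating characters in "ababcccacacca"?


Input: "ababcccacacca"
Scanning for longest run:
  Position 1 ('b'): new char, reset run to 1
  Position 2 ('a'): new char, reset run to 1
  Position 3 ('b'): new char, reset run to 1
  Position 4 ('c'): new char, reset run to 1
  Position 5 ('c'): continues run of 'c', length=2
  Position 6 ('c'): continues run of 'c', length=3
  Position 7 ('a'): new char, reset run to 1
  Position 8 ('c'): new char, reset run to 1
  Position 9 ('a'): new char, reset run to 1
  Position 10 ('c'): new char, reset run to 1
  Position 11 ('c'): continues run of 'c', length=2
  Position 12 ('a'): new char, reset run to 1
Longest run: 'c' with length 3

3


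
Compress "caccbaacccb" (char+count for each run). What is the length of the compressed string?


Input: caccbaacccb
Runs:
  'c' x 1 => "c1"
  'a' x 1 => "a1"
  'c' x 2 => "c2"
  'b' x 1 => "b1"
  'a' x 2 => "a2"
  'c' x 3 => "c3"
  'b' x 1 => "b1"
Compressed: "c1a1c2b1a2c3b1"
Compressed length: 14

14


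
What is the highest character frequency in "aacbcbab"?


Input: aacbcbab
Character counts:
  'a': 3
  'b': 3
  'c': 2
Maximum frequency: 3

3


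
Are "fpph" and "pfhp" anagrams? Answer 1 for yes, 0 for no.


Strings: "fpph", "pfhp"
Sorted first:  fhpp
Sorted second: fhpp
Sorted forms match => anagrams

1


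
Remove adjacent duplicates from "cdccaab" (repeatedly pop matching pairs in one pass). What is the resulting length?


Input: cdccaab
Stack-based adjacent duplicate removal:
  Read 'c': push. Stack: c
  Read 'd': push. Stack: cd
  Read 'c': push. Stack: cdc
  Read 'c': matches stack top 'c' => pop. Stack: cd
  Read 'a': push. Stack: cda
  Read 'a': matches stack top 'a' => pop. Stack: cd
  Read 'b': push. Stack: cdb
Final stack: "cdb" (length 3)

3


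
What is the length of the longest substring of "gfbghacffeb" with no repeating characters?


Input: "gfbghacffeb"
Sliding window (track last position of each char):
  Position 0 ('g'): window [0,0] length 1 -- new best
  Position 1 ('f'): window [0,1] length 2 -- new best
  Position 2 ('b'): window [0,2] length 3 -- new best
  Position 3 ('g'): repeat (last at 0), move window start to 1
  Position 3 ('g'): window [1,3] length 3
  Position 4 ('h'): window [1,4] length 4 -- new best
  Position 5 ('a'): window [1,5] length 5 -- new best
  Position 6 ('c'): window [1,6] length 6 -- new best
  Position 7 ('f'): repeat (last at 1), move window start to 2
  Position 7 ('f'): window [2,7] length 6
  Position 8 ('f'): repeat (last at 7), move window start to 8
  Position 8 ('f'): window [8,8] length 1
  Position 9 ('e'): window [8,9] length 2
  Position 10 ('b'): window [8,10] length 3
Longest substring with no repeats: "fbghac" with length 6

6


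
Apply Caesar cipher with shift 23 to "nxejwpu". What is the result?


Caesar cipher: shift "nxejwpu" by 23
  'n' (pos 13) + 23 = pos 10 = 'k'
  'x' (pos 23) + 23 = pos 20 = 'u'
  'e' (pos 4) + 23 = pos 1 = 'b'
  'j' (pos 9) + 23 = pos 6 = 'g'
  'w' (pos 22) + 23 = pos 19 = 't'
  'p' (pos 15) + 23 = pos 12 = 'm'
  'u' (pos 20) + 23 = pos 17 = 'r'
Result: kubgtmr

kubgtmr


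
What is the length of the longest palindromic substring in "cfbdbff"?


Input: "cfbdbff"
Checking substrings for palindromes:
  [1:6] "fbdbf" (len 5) => palindrome
  [2:5] "bdb" (len 3) => palindrome
  [5:7] "ff" (len 2) => palindrome
Longest palindromic substring: "fbdbf" with length 5

5


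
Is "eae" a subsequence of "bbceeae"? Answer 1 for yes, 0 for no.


Check if "eae" is a subsequence of "bbceeae"
Greedy scan:
  Position 0 ('b'): no match needed
  Position 1 ('b'): no match needed
  Position 2 ('c'): no match needed
  Position 3 ('e'): matches sub[0] = 'e'
  Position 4 ('e'): no match needed
  Position 5 ('a'): matches sub[1] = 'a'
  Position 6 ('e'): matches sub[2] = 'e'
All 3 characters matched => is a subsequence

1


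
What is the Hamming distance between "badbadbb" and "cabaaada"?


Comparing "badbadbb" and "cabaaada" position by position:
  Position 0: 'b' vs 'c' => differ
  Position 1: 'a' vs 'a' => same
  Position 2: 'd' vs 'b' => differ
  Position 3: 'b' vs 'a' => differ
  Position 4: 'a' vs 'a' => same
  Position 5: 'd' vs 'a' => differ
  Position 6: 'b' vs 'd' => differ
  Position 7: 'b' vs 'a' => differ
Total differences (Hamming distance): 6

6


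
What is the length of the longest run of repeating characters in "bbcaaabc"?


Input: "bbcaaabc"
Scanning for longest run:
  Position 1 ('b'): continues run of 'b', length=2
  Position 2 ('c'): new char, reset run to 1
  Position 3 ('a'): new char, reset run to 1
  Position 4 ('a'): continues run of 'a', length=2
  Position 5 ('a'): continues run of 'a', length=3
  Position 6 ('b'): new char, reset run to 1
  Position 7 ('c'): new char, reset run to 1
Longest run: 'a' with length 3

3


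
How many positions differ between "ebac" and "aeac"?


Comparing "ebac" and "aeac" position by position:
  Position 0: 'e' vs 'a' => DIFFER
  Position 1: 'b' vs 'e' => DIFFER
  Position 2: 'a' vs 'a' => same
  Position 3: 'c' vs 'c' => same
Positions that differ: 2

2


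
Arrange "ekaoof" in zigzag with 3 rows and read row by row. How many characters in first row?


Zigzag "ekaoof" into 3 rows:
Placing characters:
  'e' => row 0
  'k' => row 1
  'a' => row 2
  'o' => row 1
  'o' => row 0
  'f' => row 1
Rows:
  Row 0: "eo"
  Row 1: "kof"
  Row 2: "a"
First row length: 2

2


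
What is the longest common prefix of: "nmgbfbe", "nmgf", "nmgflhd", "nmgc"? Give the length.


Words: nmgbfbe, nmgf, nmgflhd, nmgc
  Position 0: all 'n' => match
  Position 1: all 'm' => match
  Position 2: all 'g' => match
  Position 3: ('b', 'f', 'f', 'c') => mismatch, stop
LCP = "nmg" (length 3)

3


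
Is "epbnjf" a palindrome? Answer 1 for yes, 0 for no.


Input: epbnjf
Reversed: fjnbpe
  Compare pos 0 ('e') with pos 5 ('f'): MISMATCH
  Compare pos 1 ('p') with pos 4 ('j'): MISMATCH
  Compare pos 2 ('b') with pos 3 ('n'): MISMATCH
Result: not a palindrome

0


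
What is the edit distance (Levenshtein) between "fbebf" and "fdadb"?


Computing edit distance: "fbebf" -> "fdadb"
DP table:
           f    d    a    d    b
      0    1    2    3    4    5
  f   1    0    1    2    3    4
  b   2    1    1    2    3    3
  e   3    2    2    2    3    4
  b   4    3    3    3    3    3
  f   5    4    4    4    4    4
Edit distance = dp[5][5] = 4

4


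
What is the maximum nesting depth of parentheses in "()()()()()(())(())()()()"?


Input: "()()()()()(())(())()()()"
Tracking depth:
  Position 0 '(': depth becomes 1
  Position 1 ')': depth becomes 0
  Position 2 '(': depth becomes 1
  Position 3 ')': depth becomes 0
  Position 4 '(': depth becomes 1
  Position 5 ')': depth becomes 0
  Position 6 '(': depth becomes 1
  Position 7 ')': depth becomes 0
  Position 8 '(': depth becomes 1
  Position 9 ')': depth becomes 0
  Position 10 '(': depth becomes 1
  Position 11 '(': depth becomes 2
  Position 12 ')': depth becomes 1
  Position 13 ')': depth becomes 0
  Position 14 '(': depth becomes 1
  Position 15 '(': depth becomes 2
  Position 16 ')': depth becomes 1
  Position 17 ')': depth becomes 0
  Position 18 '(': depth becomes 1
  Position 19 ')': depth becomes 0
  Position 20 '(': depth becomes 1
  Position 21 ')': depth becomes 0
  Position 22 '(': depth becomes 1
  Position 23 ')': depth becomes 0
Maximum depth reached: 2

2


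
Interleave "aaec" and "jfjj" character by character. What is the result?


Interleaving "aaec" and "jfjj":
  Position 0: 'a' from first, 'j' from second => "aj"
  Position 1: 'a' from first, 'f' from second => "af"
  Position 2: 'e' from first, 'j' from second => "ej"
  Position 3: 'c' from first, 'j' from second => "cj"
Result: ajafejcj

ajafejcj


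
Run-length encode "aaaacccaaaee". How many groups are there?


Input: aaaacccaaaee
Scanning for consecutive runs:
  Group 1: 'a' x 4 (positions 0-3)
  Group 2: 'c' x 3 (positions 4-6)
  Group 3: 'a' x 3 (positions 7-9)
  Group 4: 'e' x 2 (positions 10-11)
Total groups: 4

4


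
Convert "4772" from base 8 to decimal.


Input: "4772" in base 8
Positional expansion:
  Digit '4' (value 4) x 8^3 = 2048
  Digit '7' (value 7) x 8^2 = 448
  Digit '7' (value 7) x 8^1 = 56
  Digit '2' (value 2) x 8^0 = 2
Sum = 2554

2554


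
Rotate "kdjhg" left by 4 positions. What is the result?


Input: "kdjhg", rotate left by 4
First 4 characters: "kdjh"
Remaining characters: "g"
Concatenate remaining + first: "g" + "kdjh" = "gkdjh"

gkdjh


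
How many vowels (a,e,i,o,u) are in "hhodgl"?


Input: hhodgl
Checking each character:
  'h' at position 0: consonant
  'h' at position 1: consonant
  'o' at position 2: vowel (running total: 1)
  'd' at position 3: consonant
  'g' at position 4: consonant
  'l' at position 5: consonant
Total vowels: 1

1


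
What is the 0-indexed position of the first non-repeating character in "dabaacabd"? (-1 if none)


Input: dabaacabd
Character frequencies:
  'a': 4
  'b': 2
  'c': 1
  'd': 2
Scanning left to right for freq == 1:
  Position 0 ('d'): freq=2, skip
  Position 1 ('a'): freq=4, skip
  Position 2 ('b'): freq=2, skip
  Position 3 ('a'): freq=4, skip
  Position 4 ('a'): freq=4, skip
  Position 5 ('c'): unique! => answer = 5

5


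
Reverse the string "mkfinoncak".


Input: mkfinoncak
Reading characters right to left:
  Position 9: 'k'
  Position 8: 'a'
  Position 7: 'c'
  Position 6: 'n'
  Position 5: 'o'
  Position 4: 'n'
  Position 3: 'i'
  Position 2: 'f'
  Position 1: 'k'
  Position 0: 'm'
Reversed: kacnonifkm

kacnonifkm


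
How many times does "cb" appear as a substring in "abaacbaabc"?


Searching for "cb" in "abaacbaabc"
Scanning each position:
  Position 0: "ab" => no
  Position 1: "ba" => no
  Position 2: "aa" => no
  Position 3: "ac" => no
  Position 4: "cb" => MATCH
  Position 5: "ba" => no
  Position 6: "aa" => no
  Position 7: "ab" => no
  Position 8: "bc" => no
Total occurrences: 1

1


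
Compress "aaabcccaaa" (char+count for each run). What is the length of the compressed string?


Input: aaabcccaaa
Runs:
  'a' x 3 => "a3"
  'b' x 1 => "b1"
  'c' x 3 => "c3"
  'a' x 3 => "a3"
Compressed: "a3b1c3a3"
Compressed length: 8

8


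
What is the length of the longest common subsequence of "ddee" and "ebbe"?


LCS of "ddee" and "ebbe"
DP table:
           e    b    b    e
      0    0    0    0    0
  d   0    0    0    0    0
  d   0    0    0    0    0
  e   0    1    1    1    1
  e   0    1    1    1    2
LCS length = dp[4][4] = 2

2


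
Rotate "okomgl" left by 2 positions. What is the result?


Input: "okomgl", rotate left by 2
First 2 characters: "ok"
Remaining characters: "omgl"
Concatenate remaining + first: "omgl" + "ok" = "omglok"

omglok


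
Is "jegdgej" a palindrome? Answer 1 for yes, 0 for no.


Input: jegdgej
Reversed: jegdgej
  Compare pos 0 ('j') with pos 6 ('j'): match
  Compare pos 1 ('e') with pos 5 ('e'): match
  Compare pos 2 ('g') with pos 4 ('g'): match
Result: palindrome

1


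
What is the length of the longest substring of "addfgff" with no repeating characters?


Input: "addfgff"
Sliding window (track last position of each char):
  Position 0 ('a'): window [0,0] length 1 -- new best
  Position 1 ('d'): window [0,1] length 2 -- new best
  Position 2 ('d'): repeat (last at 1), move window start to 2
  Position 2 ('d'): window [2,2] length 1
  Position 3 ('f'): window [2,3] length 2
  Position 4 ('g'): window [2,4] length 3 -- new best
  Position 5 ('f'): repeat (last at 3), move window start to 4
  Position 5 ('f'): window [4,5] length 2
  Position 6 ('f'): repeat (last at 5), move window start to 6
  Position 6 ('f'): window [6,6] length 1
Longest substring with no repeats: "dfg" with length 3

3


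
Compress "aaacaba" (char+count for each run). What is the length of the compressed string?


Input: aaacaba
Runs:
  'a' x 3 => "a3"
  'c' x 1 => "c1"
  'a' x 1 => "a1"
  'b' x 1 => "b1"
  'a' x 1 => "a1"
Compressed: "a3c1a1b1a1"
Compressed length: 10

10


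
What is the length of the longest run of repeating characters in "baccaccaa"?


Input: "baccaccaa"
Scanning for longest run:
  Position 1 ('a'): new char, reset run to 1
  Position 2 ('c'): new char, reset run to 1
  Position 3 ('c'): continues run of 'c', length=2
  Position 4 ('a'): new char, reset run to 1
  Position 5 ('c'): new char, reset run to 1
  Position 6 ('c'): continues run of 'c', length=2
  Position 7 ('a'): new char, reset run to 1
  Position 8 ('a'): continues run of 'a', length=2
Longest run: 'c' with length 2

2


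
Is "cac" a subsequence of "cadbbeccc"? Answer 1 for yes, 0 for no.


Check if "cac" is a subsequence of "cadbbeccc"
Greedy scan:
  Position 0 ('c'): matches sub[0] = 'c'
  Position 1 ('a'): matches sub[1] = 'a'
  Position 2 ('d'): no match needed
  Position 3 ('b'): no match needed
  Position 4 ('b'): no match needed
  Position 5 ('e'): no match needed
  Position 6 ('c'): matches sub[2] = 'c'
  Position 7 ('c'): no match needed
  Position 8 ('c'): no match needed
All 3 characters matched => is a subsequence

1


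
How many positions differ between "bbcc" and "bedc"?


Comparing "bbcc" and "bedc" position by position:
  Position 0: 'b' vs 'b' => same
  Position 1: 'b' vs 'e' => DIFFER
  Position 2: 'c' vs 'd' => DIFFER
  Position 3: 'c' vs 'c' => same
Positions that differ: 2

2


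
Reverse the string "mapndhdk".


Input: mapndhdk
Reading characters right to left:
  Position 7: 'k'
  Position 6: 'd'
  Position 5: 'h'
  Position 4: 'd'
  Position 3: 'n'
  Position 2: 'p'
  Position 1: 'a'
  Position 0: 'm'
Reversed: kdhdnpam

kdhdnpam


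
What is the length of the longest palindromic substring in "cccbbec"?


Input: "cccbbec"
Checking substrings for palindromes:
  [0:3] "ccc" (len 3) => palindrome
  [0:2] "cc" (len 2) => palindrome
  [1:3] "cc" (len 2) => palindrome
  [3:5] "bb" (len 2) => palindrome
Longest palindromic substring: "ccc" with length 3

3


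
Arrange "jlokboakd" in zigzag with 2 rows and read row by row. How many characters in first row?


Zigzag "jlokboakd" into 2 rows:
Placing characters:
  'j' => row 0
  'l' => row 1
  'o' => row 0
  'k' => row 1
  'b' => row 0
  'o' => row 1
  'a' => row 0
  'k' => row 1
  'd' => row 0
Rows:
  Row 0: "jobad"
  Row 1: "lkok"
First row length: 5

5


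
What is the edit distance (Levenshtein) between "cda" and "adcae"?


Computing edit distance: "cda" -> "adcae"
DP table:
           a    d    c    a    e
      0    1    2    3    4    5
  c   1    1    2    2    3    4
  d   2    2    1    2    3    4
  a   3    2    2    2    2    3
Edit distance = dp[3][5] = 3

3


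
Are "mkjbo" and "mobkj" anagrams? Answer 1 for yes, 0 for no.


Strings: "mkjbo", "mobkj"
Sorted first:  bjkmo
Sorted second: bjkmo
Sorted forms match => anagrams

1


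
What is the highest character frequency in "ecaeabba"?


Input: ecaeabba
Character counts:
  'a': 3
  'b': 2
  'c': 1
  'e': 2
Maximum frequency: 3

3


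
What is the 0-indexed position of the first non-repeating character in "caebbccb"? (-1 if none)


Input: caebbccb
Character frequencies:
  'a': 1
  'b': 3
  'c': 3
  'e': 1
Scanning left to right for freq == 1:
  Position 0 ('c'): freq=3, skip
  Position 1 ('a'): unique! => answer = 1

1


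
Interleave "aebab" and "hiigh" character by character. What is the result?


Interleaving "aebab" and "hiigh":
  Position 0: 'a' from first, 'h' from second => "ah"
  Position 1: 'e' from first, 'i' from second => "ei"
  Position 2: 'b' from first, 'i' from second => "bi"
  Position 3: 'a' from first, 'g' from second => "ag"
  Position 4: 'b' from first, 'h' from second => "bh"
Result: aheibiagbh

aheibiagbh


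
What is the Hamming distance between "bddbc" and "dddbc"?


Comparing "bddbc" and "dddbc" position by position:
  Position 0: 'b' vs 'd' => differ
  Position 1: 'd' vs 'd' => same
  Position 2: 'd' vs 'd' => same
  Position 3: 'b' vs 'b' => same
  Position 4: 'c' vs 'c' => same
Total differences (Hamming distance): 1

1


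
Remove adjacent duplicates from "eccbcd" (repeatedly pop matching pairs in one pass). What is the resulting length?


Input: eccbcd
Stack-based adjacent duplicate removal:
  Read 'e': push. Stack: e
  Read 'c': push. Stack: ec
  Read 'c': matches stack top 'c' => pop. Stack: e
  Read 'b': push. Stack: eb
  Read 'c': push. Stack: ebc
  Read 'd': push. Stack: ebcd
Final stack: "ebcd" (length 4)

4


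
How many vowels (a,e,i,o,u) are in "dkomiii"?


Input: dkomiii
Checking each character:
  'd' at position 0: consonant
  'k' at position 1: consonant
  'o' at position 2: vowel (running total: 1)
  'm' at position 3: consonant
  'i' at position 4: vowel (running total: 2)
  'i' at position 5: vowel (running total: 3)
  'i' at position 6: vowel (running total: 4)
Total vowels: 4

4


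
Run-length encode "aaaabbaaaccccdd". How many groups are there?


Input: aaaabbaaaccccdd
Scanning for consecutive runs:
  Group 1: 'a' x 4 (positions 0-3)
  Group 2: 'b' x 2 (positions 4-5)
  Group 3: 'a' x 3 (positions 6-8)
  Group 4: 'c' x 4 (positions 9-12)
  Group 5: 'd' x 2 (positions 13-14)
Total groups: 5

5


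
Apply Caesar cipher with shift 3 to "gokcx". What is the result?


Caesar cipher: shift "gokcx" by 3
  'g' (pos 6) + 3 = pos 9 = 'j'
  'o' (pos 14) + 3 = pos 17 = 'r'
  'k' (pos 10) + 3 = pos 13 = 'n'
  'c' (pos 2) + 3 = pos 5 = 'f'
  'x' (pos 23) + 3 = pos 0 = 'a'
Result: jrnfa

jrnfa


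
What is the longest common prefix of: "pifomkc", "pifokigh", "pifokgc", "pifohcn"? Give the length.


Words: pifomkc, pifokigh, pifokgc, pifohcn
  Position 0: all 'p' => match
  Position 1: all 'i' => match
  Position 2: all 'f' => match
  Position 3: all 'o' => match
  Position 4: ('m', 'k', 'k', 'h') => mismatch, stop
LCP = "pifo" (length 4)

4


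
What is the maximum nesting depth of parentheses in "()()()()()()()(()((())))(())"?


Input: "()()()()()()()(()((())))(())"
Tracking depth:
  Position 0 '(': depth becomes 1
  Position 1 ')': depth becomes 0
  Position 2 '(': depth becomes 1
  Position 3 ')': depth becomes 0
  Position 4 '(': depth becomes 1
  Position 5 ')': depth becomes 0
  Position 6 '(': depth becomes 1
  Position 7 ')': depth becomes 0
  Position 8 '(': depth becomes 1
  Position 9 ')': depth becomes 0
  Position 10 '(': depth becomes 1
  Position 11 ')': depth becomes 0
  Position 12 '(': depth becomes 1
  Position 13 ')': depth becomes 0
  Position 14 '(': depth becomes 1
  Position 15 '(': depth becomes 2
  Position 16 ')': depth becomes 1
  Position 17 '(': depth becomes 2
  Position 18 '(': depth becomes 3
  Position 19 '(': depth becomes 4
  Position 20 ')': depth becomes 3
  Position 21 ')': depth becomes 2
  Position 22 ')': depth becomes 1
  Position 23 ')': depth becomes 0
  Position 24 '(': depth becomes 1
  Position 25 '(': depth becomes 2
  Position 26 ')': depth becomes 1
  Position 27 ')': depth becomes 0
Maximum depth reached: 4

4


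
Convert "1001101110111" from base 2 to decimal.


Input: "1001101110111" in base 2
Positional expansion:
  Digit '1' (value 1) x 2^12 = 4096
  Digit '0' (value 0) x 2^11 = 0
  Digit '0' (value 0) x 2^10 = 0
  Digit '1' (value 1) x 2^9 = 512
  Digit '1' (value 1) x 2^8 = 256
  Digit '0' (value 0) x 2^7 = 0
  Digit '1' (value 1) x 2^6 = 64
  Digit '1' (value 1) x 2^5 = 32
  Digit '1' (value 1) x 2^4 = 16
  Digit '0' (value 0) x 2^3 = 0
  Digit '1' (value 1) x 2^2 = 4
  Digit '1' (value 1) x 2^1 = 2
  Digit '1' (value 1) x 2^0 = 1
Sum = 4983

4983


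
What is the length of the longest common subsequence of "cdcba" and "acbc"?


LCS of "cdcba" and "acbc"
DP table:
           a    c    b    c
      0    0    0    0    0
  c   0    0    1    1    1
  d   0    0    1    1    1
  c   0    0    1    1    2
  b   0    0    1    2    2
  a   0    1    1    2    2
LCS length = dp[5][4] = 2

2


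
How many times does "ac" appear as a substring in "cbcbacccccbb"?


Searching for "ac" in "cbcbacccccbb"
Scanning each position:
  Position 0: "cb" => no
  Position 1: "bc" => no
  Position 2: "cb" => no
  Position 3: "ba" => no
  Position 4: "ac" => MATCH
  Position 5: "cc" => no
  Position 6: "cc" => no
  Position 7: "cc" => no
  Position 8: "cc" => no
  Position 9: "cb" => no
  Position 10: "bb" => no
Total occurrences: 1

1


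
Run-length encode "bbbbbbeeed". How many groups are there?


Input: bbbbbbeeed
Scanning for consecutive runs:
  Group 1: 'b' x 6 (positions 0-5)
  Group 2: 'e' x 3 (positions 6-8)
  Group 3: 'd' x 1 (positions 9-9)
Total groups: 3

3


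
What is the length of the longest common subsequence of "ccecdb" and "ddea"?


LCS of "ccecdb" and "ddea"
DP table:
           d    d    e    a
      0    0    0    0    0
  c   0    0    0    0    0
  c   0    0    0    0    0
  e   0    0    0    1    1
  c   0    0    0    1    1
  d   0    1    1    1    1
  b   0    1    1    1    1
LCS length = dp[6][4] = 1

1


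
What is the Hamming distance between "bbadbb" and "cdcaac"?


Comparing "bbadbb" and "cdcaac" position by position:
  Position 0: 'b' vs 'c' => differ
  Position 1: 'b' vs 'd' => differ
  Position 2: 'a' vs 'c' => differ
  Position 3: 'd' vs 'a' => differ
  Position 4: 'b' vs 'a' => differ
  Position 5: 'b' vs 'c' => differ
Total differences (Hamming distance): 6

6


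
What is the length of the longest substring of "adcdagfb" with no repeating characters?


Input: "adcdagfb"
Sliding window (track last position of each char):
  Position 0 ('a'): window [0,0] length 1 -- new best
  Position 1 ('d'): window [0,1] length 2 -- new best
  Position 2 ('c'): window [0,2] length 3 -- new best
  Position 3 ('d'): repeat (last at 1), move window start to 2
  Position 3 ('d'): window [2,3] length 2
  Position 4 ('a'): window [2,4] length 3
  Position 5 ('g'): window [2,5] length 4 -- new best
  Position 6 ('f'): window [2,6] length 5 -- new best
  Position 7 ('b'): window [2,7] length 6 -- new best
Longest substring with no repeats: "cdagfb" with length 6

6


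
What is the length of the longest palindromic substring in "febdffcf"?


Input: "febdffcf"
Checking substrings for palindromes:
  [5:8] "fcf" (len 3) => palindrome
  [4:6] "ff" (len 2) => palindrome
Longest palindromic substring: "fcf" with length 3

3


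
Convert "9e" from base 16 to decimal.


Input: "9e" in base 16
Positional expansion:
  Digit '9' (value 9) x 16^1 = 144
  Digit 'e' (value 14) x 16^0 = 14
Sum = 158

158


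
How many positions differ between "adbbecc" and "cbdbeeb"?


Comparing "adbbecc" and "cbdbeeb" position by position:
  Position 0: 'a' vs 'c' => DIFFER
  Position 1: 'd' vs 'b' => DIFFER
  Position 2: 'b' vs 'd' => DIFFER
  Position 3: 'b' vs 'b' => same
  Position 4: 'e' vs 'e' => same
  Position 5: 'c' vs 'e' => DIFFER
  Position 6: 'c' vs 'b' => DIFFER
Positions that differ: 5

5


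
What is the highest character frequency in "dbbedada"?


Input: dbbedada
Character counts:
  'a': 2
  'b': 2
  'd': 3
  'e': 1
Maximum frequency: 3

3


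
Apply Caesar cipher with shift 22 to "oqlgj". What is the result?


Caesar cipher: shift "oqlgj" by 22
  'o' (pos 14) + 22 = pos 10 = 'k'
  'q' (pos 16) + 22 = pos 12 = 'm'
  'l' (pos 11) + 22 = pos 7 = 'h'
  'g' (pos 6) + 22 = pos 2 = 'c'
  'j' (pos 9) + 22 = pos 5 = 'f'
Result: kmhcf

kmhcf


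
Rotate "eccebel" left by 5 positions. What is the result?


Input: "eccebel", rotate left by 5
First 5 characters: "ecceb"
Remaining characters: "el"
Concatenate remaining + first: "el" + "ecceb" = "elecceb"

elecceb


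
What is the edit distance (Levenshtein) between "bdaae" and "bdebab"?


Computing edit distance: "bdaae" -> "bdebab"
DP table:
           b    d    e    b    a    b
      0    1    2    3    4    5    6
  b   1    0    1    2    3    4    5
  d   2    1    0    1    2    3    4
  a   3    2    1    1    2    2    3
  a   4    3    2    2    2    2    3
  e   5    4    3    2    3    3    3
Edit distance = dp[5][6] = 3

3


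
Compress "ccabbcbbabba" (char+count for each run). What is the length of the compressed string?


Input: ccabbcbbabba
Runs:
  'c' x 2 => "c2"
  'a' x 1 => "a1"
  'b' x 2 => "b2"
  'c' x 1 => "c1"
  'b' x 2 => "b2"
  'a' x 1 => "a1"
  'b' x 2 => "b2"
  'a' x 1 => "a1"
Compressed: "c2a1b2c1b2a1b2a1"
Compressed length: 16

16


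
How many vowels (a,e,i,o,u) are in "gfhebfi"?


Input: gfhebfi
Checking each character:
  'g' at position 0: consonant
  'f' at position 1: consonant
  'h' at position 2: consonant
  'e' at position 3: vowel (running total: 1)
  'b' at position 4: consonant
  'f' at position 5: consonant
  'i' at position 6: vowel (running total: 2)
Total vowels: 2

2


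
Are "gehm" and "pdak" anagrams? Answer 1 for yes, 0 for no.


Strings: "gehm", "pdak"
Sorted first:  eghm
Sorted second: adkp
Differ at position 0: 'e' vs 'a' => not anagrams

0


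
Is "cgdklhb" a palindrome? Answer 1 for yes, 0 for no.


Input: cgdklhb
Reversed: bhlkdgc
  Compare pos 0 ('c') with pos 6 ('b'): MISMATCH
  Compare pos 1 ('g') with pos 5 ('h'): MISMATCH
  Compare pos 2 ('d') with pos 4 ('l'): MISMATCH
Result: not a palindrome

0


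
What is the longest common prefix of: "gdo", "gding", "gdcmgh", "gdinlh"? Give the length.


Words: gdo, gding, gdcmgh, gdinlh
  Position 0: all 'g' => match
  Position 1: all 'd' => match
  Position 2: ('o', 'i', 'c', 'i') => mismatch, stop
LCP = "gd" (length 2)

2


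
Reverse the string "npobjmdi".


Input: npobjmdi
Reading characters right to left:
  Position 7: 'i'
  Position 6: 'd'
  Position 5: 'm'
  Position 4: 'j'
  Position 3: 'b'
  Position 2: 'o'
  Position 1: 'p'
  Position 0: 'n'
Reversed: idmjbopn

idmjbopn


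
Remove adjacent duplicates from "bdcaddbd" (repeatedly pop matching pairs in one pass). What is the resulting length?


Input: bdcaddbd
Stack-based adjacent duplicate removal:
  Read 'b': push. Stack: b
  Read 'd': push. Stack: bd
  Read 'c': push. Stack: bdc
  Read 'a': push. Stack: bdca
  Read 'd': push. Stack: bdcad
  Read 'd': matches stack top 'd' => pop. Stack: bdca
  Read 'b': push. Stack: bdcab
  Read 'd': push. Stack: bdcabd
Final stack: "bdcabd" (length 6)

6


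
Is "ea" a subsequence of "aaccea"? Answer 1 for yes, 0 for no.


Check if "ea" is a subsequence of "aaccea"
Greedy scan:
  Position 0 ('a'): no match needed
  Position 1 ('a'): no match needed
  Position 2 ('c'): no match needed
  Position 3 ('c'): no match needed
  Position 4 ('e'): matches sub[0] = 'e'
  Position 5 ('a'): matches sub[1] = 'a'
All 2 characters matched => is a subsequence

1


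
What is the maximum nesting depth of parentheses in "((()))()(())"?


Input: "((()))()(())"
Tracking depth:
  Position 0 '(': depth becomes 1
  Position 1 '(': depth becomes 2
  Position 2 '(': depth becomes 3
  Position 3 ')': depth becomes 2
  Position 4 ')': depth becomes 1
  Position 5 ')': depth becomes 0
  Position 6 '(': depth becomes 1
  Position 7 ')': depth becomes 0
  Position 8 '(': depth becomes 1
  Position 9 '(': depth becomes 2
  Position 10 ')': depth becomes 1
  Position 11 ')': depth becomes 0
Maximum depth reached: 3

3


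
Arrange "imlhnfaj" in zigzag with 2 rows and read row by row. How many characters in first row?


Zigzag "imlhnfaj" into 2 rows:
Placing characters:
  'i' => row 0
  'm' => row 1
  'l' => row 0
  'h' => row 1
  'n' => row 0
  'f' => row 1
  'a' => row 0
  'j' => row 1
Rows:
  Row 0: "ilna"
  Row 1: "mhfj"
First row length: 4

4


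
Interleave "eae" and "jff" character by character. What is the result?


Interleaving "eae" and "jff":
  Position 0: 'e' from first, 'j' from second => "ej"
  Position 1: 'a' from first, 'f' from second => "af"
  Position 2: 'e' from first, 'f' from second => "ef"
Result: ejafef

ejafef


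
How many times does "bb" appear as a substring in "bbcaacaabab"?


Searching for "bb" in "bbcaacaabab"
Scanning each position:
  Position 0: "bb" => MATCH
  Position 1: "bc" => no
  Position 2: "ca" => no
  Position 3: "aa" => no
  Position 4: "ac" => no
  Position 5: "ca" => no
  Position 6: "aa" => no
  Position 7: "ab" => no
  Position 8: "ba" => no
  Position 9: "ab" => no
Total occurrences: 1

1


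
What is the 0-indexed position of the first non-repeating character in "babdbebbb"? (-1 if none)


Input: babdbebbb
Character frequencies:
  'a': 1
  'b': 6
  'd': 1
  'e': 1
Scanning left to right for freq == 1:
  Position 0 ('b'): freq=6, skip
  Position 1 ('a'): unique! => answer = 1

1


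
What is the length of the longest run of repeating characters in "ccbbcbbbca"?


Input: "ccbbcbbbca"
Scanning for longest run:
  Position 1 ('c'): continues run of 'c', length=2
  Position 2 ('b'): new char, reset run to 1
  Position 3 ('b'): continues run of 'b', length=2
  Position 4 ('c'): new char, reset run to 1
  Position 5 ('b'): new char, reset run to 1
  Position 6 ('b'): continues run of 'b', length=2
  Position 7 ('b'): continues run of 'b', length=3
  Position 8 ('c'): new char, reset run to 1
  Position 9 ('a'): new char, reset run to 1
Longest run: 'b' with length 3

3


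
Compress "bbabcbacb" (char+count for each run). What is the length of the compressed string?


Input: bbabcbacb
Runs:
  'b' x 2 => "b2"
  'a' x 1 => "a1"
  'b' x 1 => "b1"
  'c' x 1 => "c1"
  'b' x 1 => "b1"
  'a' x 1 => "a1"
  'c' x 1 => "c1"
  'b' x 1 => "b1"
Compressed: "b2a1b1c1b1a1c1b1"
Compressed length: 16

16


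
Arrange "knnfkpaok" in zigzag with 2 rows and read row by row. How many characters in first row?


Zigzag "knnfkpaok" into 2 rows:
Placing characters:
  'k' => row 0
  'n' => row 1
  'n' => row 0
  'f' => row 1
  'k' => row 0
  'p' => row 1
  'a' => row 0
  'o' => row 1
  'k' => row 0
Rows:
  Row 0: "knkak"
  Row 1: "nfpo"
First row length: 5

5


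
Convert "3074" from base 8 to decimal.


Input: "3074" in base 8
Positional expansion:
  Digit '3' (value 3) x 8^3 = 1536
  Digit '0' (value 0) x 8^2 = 0
  Digit '7' (value 7) x 8^1 = 56
  Digit '4' (value 4) x 8^0 = 4
Sum = 1596

1596


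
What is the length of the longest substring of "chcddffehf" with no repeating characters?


Input: "chcddffehf"
Sliding window (track last position of each char):
  Position 0 ('c'): window [0,0] length 1 -- new best
  Position 1 ('h'): window [0,1] length 2 -- new best
  Position 2 ('c'): repeat (last at 0), move window start to 1
  Position 2 ('c'): window [1,2] length 2
  Position 3 ('d'): window [1,3] length 3 -- new best
  Position 4 ('d'): repeat (last at 3), move window start to 4
  Position 4 ('d'): window [4,4] length 1
  Position 5 ('f'): window [4,5] length 2
  Position 6 ('f'): repeat (last at 5), move window start to 6
  Position 6 ('f'): window [6,6] length 1
  Position 7 ('e'): window [6,7] length 2
  Position 8 ('h'): window [6,8] length 3
  Position 9 ('f'): repeat (last at 6), move window start to 7
  Position 9 ('f'): window [7,9] length 3
Longest substring with no repeats: "hcd" with length 3

3


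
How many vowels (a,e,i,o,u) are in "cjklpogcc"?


Input: cjklpogcc
Checking each character:
  'c' at position 0: consonant
  'j' at position 1: consonant
  'k' at position 2: consonant
  'l' at position 3: consonant
  'p' at position 4: consonant
  'o' at position 5: vowel (running total: 1)
  'g' at position 6: consonant
  'c' at position 7: consonant
  'c' at position 8: consonant
Total vowels: 1

1


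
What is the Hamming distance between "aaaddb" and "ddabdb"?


Comparing "aaaddb" and "ddabdb" position by position:
  Position 0: 'a' vs 'd' => differ
  Position 1: 'a' vs 'd' => differ
  Position 2: 'a' vs 'a' => same
  Position 3: 'd' vs 'b' => differ
  Position 4: 'd' vs 'd' => same
  Position 5: 'b' vs 'b' => same
Total differences (Hamming distance): 3

3


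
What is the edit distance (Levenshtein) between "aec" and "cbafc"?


Computing edit distance: "aec" -> "cbafc"
DP table:
           c    b    a    f    c
      0    1    2    3    4    5
  a   1    1    2    2    3    4
  e   2    2    2    3    3    4
  c   3    2    3    3    4    3
Edit distance = dp[3][5] = 3

3


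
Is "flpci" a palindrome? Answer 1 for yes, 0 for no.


Input: flpci
Reversed: icplf
  Compare pos 0 ('f') with pos 4 ('i'): MISMATCH
  Compare pos 1 ('l') with pos 3 ('c'): MISMATCH
Result: not a palindrome

0


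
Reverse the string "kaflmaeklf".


Input: kaflmaeklf
Reading characters right to left:
  Position 9: 'f'
  Position 8: 'l'
  Position 7: 'k'
  Position 6: 'e'
  Position 5: 'a'
  Position 4: 'm'
  Position 3: 'l'
  Position 2: 'f'
  Position 1: 'a'
  Position 0: 'k'
Reversed: flkeamlfak

flkeamlfak


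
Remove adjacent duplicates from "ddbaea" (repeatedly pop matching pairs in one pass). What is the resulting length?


Input: ddbaea
Stack-based adjacent duplicate removal:
  Read 'd': push. Stack: d
  Read 'd': matches stack top 'd' => pop. Stack: (empty)
  Read 'b': push. Stack: b
  Read 'a': push. Stack: ba
  Read 'e': push. Stack: bae
  Read 'a': push. Stack: baea
Final stack: "baea" (length 4)

4


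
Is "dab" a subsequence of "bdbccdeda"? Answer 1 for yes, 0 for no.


Check if "dab" is a subsequence of "bdbccdeda"
Greedy scan:
  Position 0 ('b'): no match needed
  Position 1 ('d'): matches sub[0] = 'd'
  Position 2 ('b'): no match needed
  Position 3 ('c'): no match needed
  Position 4 ('c'): no match needed
  Position 5 ('d'): no match needed
  Position 6 ('e'): no match needed
  Position 7 ('d'): no match needed
  Position 8 ('a'): matches sub[1] = 'a'
Only matched 2/3 characters => not a subsequence

0


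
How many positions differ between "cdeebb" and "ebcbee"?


Comparing "cdeebb" and "ebcbee" position by position:
  Position 0: 'c' vs 'e' => DIFFER
  Position 1: 'd' vs 'b' => DIFFER
  Position 2: 'e' vs 'c' => DIFFER
  Position 3: 'e' vs 'b' => DIFFER
  Position 4: 'b' vs 'e' => DIFFER
  Position 5: 'b' vs 'e' => DIFFER
Positions that differ: 6

6


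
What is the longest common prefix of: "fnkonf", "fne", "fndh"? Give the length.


Words: fnkonf, fne, fndh
  Position 0: all 'f' => match
  Position 1: all 'n' => match
  Position 2: ('k', 'e', 'd') => mismatch, stop
LCP = "fn" (length 2)

2
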